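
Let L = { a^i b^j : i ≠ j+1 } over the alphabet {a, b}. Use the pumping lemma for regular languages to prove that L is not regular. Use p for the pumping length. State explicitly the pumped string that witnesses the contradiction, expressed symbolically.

Toward a contradiction, assume L is regular with pumping length p.
Choose w = a^p b^{p+p!-1}. Since p ≠ (p+p!-1)+1 = p+p!, w ∈ L; and |w| ≥ p.
The pumping lemma gives a decomposition w = xyz where |xy| ≤ p and y is nonempty.
Because |xy| ≤ p and w begins with p copies of a, we have y = a^k with 1 ≤ k ≤ p.
Since 1 ≤ k ≤ p, k divides p!; set t = 1 + p!/k. Then xy^t z has p + (p!/k)·k = p + p! copies of a. Now the a-count is p+p! and (b-count)+1 = (p+p!-1)+1 = p+p!, so i ≠ j+1 fails. So xy^t z = a^{p+p!} b^{p+p!-1} ∉ L.
This is a contradiction; hence L is not regular.

a^{p+p!} b^{p+p!-1}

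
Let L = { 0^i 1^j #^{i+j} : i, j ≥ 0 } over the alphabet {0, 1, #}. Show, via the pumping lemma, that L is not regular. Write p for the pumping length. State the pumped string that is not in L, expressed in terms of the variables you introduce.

0^{p+k} 1^p #^{2p}

Assume L is regular; let p be its pumping constant.
Take w = 0^p 1^p #^{2p} ∈ L (with i=j=p, i+j=2p), |w| = 4p ≥ p.
Write w = xyz as guaranteed by the lemma, with |xy| ≤ p and |y| ≥ 1.
The first p characters of w are 0's, so xy (and hence y) consists only of 0's. Write y = 0^k, 1 ≤ k ≤ p.
Consider xy^2z = 0^{p+k} 1^p #^{2p}. Now the 0- and 1-counts sum to 2p+k, but the #-count is 2p ≠ 2p+k. So xy^2z ∉ L.
This is a contradiction; hence L is not regular.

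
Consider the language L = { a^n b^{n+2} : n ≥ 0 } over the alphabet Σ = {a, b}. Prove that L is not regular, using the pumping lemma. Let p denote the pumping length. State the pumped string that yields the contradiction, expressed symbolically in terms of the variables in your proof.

Assume L is regular; let p be its pumping constant.
Let w = a^p b^{p+2} ∈ L; note |w| = 2p+2 ≥ p.
By the pumping lemma, w = xyz with |xy| ≤ p and |y| ≥ 1.
The first p characters of w are a's, so xy (and hence y) consists only of a's. Write y = a^k, 1 ≤ k ≤ p.
Pump with i = 2: xy^2z = a^{p+k} b^{p+2}. For this to lie in L we would need p+2 = (p+k)+2, which forces k = 0. But k ≥ 1, so xy^2z ∉ L.
This is a contradiction; hence L is not regular.

a^{p+k} b^{p+2}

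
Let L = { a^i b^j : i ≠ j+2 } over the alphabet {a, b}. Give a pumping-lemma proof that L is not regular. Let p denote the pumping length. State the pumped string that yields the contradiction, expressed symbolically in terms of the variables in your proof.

a^{p+p!} b^{p+p!-2}

Assume L is regular; let p be its pumping constant.
Choose w = a^p b^{p+p!-2}. Since p ≠ (p+p!-2)+2 = p+p!, w ∈ L; and |w| ≥ p.
Write w = xyz as guaranteed by the lemma, with |xy| ≤ p and |y| > 0.
Because |xy| ≤ p and w begins with p copies of a, we have y = a^k with 1 ≤ k ≤ p.
Since 1 ≤ k ≤ p, k divides p!; set t = 1 + p!/k. Then xy^t z has p + (p!/k)·k = p + p! copies of a. Now the a-count is p+p! and (b-count)+2 = (p+p!-2)+2 = p+p!, so i ≠ j+2 fails. So xy^t z = a^{p+p!} b^{p+p!-2} ∉ L.
Contradiction. Therefore L is not regular.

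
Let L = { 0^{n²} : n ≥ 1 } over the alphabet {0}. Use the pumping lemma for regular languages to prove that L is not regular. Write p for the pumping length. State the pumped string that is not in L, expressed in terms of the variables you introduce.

Suppose for contradiction that L is regular, and let p be the pumping length.
Take w = 0^{p²} ∈ L with |w| = p² ≥ p.
The pumping lemma gives a decomposition w = xyz where |xy| ≤ p and y is nonempty.
Then y = 0^k for some k with 1 ≤ k ≤ p.
Pump with i = 2: xy^2z = 0^{p²+k}. Since 1 ≤ k ≤ p, p² < p²+k ≤ p²+p < (p+1)², so p²+k lies strictly between consecutive squares and is not a perfect square. So xy^2z ∉ L.
This contradicts the pumping lemma, so L is not regular.

0^{p²+k}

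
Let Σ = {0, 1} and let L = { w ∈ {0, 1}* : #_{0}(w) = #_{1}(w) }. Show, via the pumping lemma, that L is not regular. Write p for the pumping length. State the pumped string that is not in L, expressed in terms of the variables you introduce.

0^{p+k} 1^p

Toward a contradiction, assume L is regular with pumping length p.
Choose w = 0^p 1^p ∈ L with |w| = 2p ≥ p.
The pumping lemma gives a decomposition w = xyz where |xy| ≤ p and |y| ≥ 1.
Because |xy| ≤ p and w begins with p copies of 0, we have y = 0^k with 1 ≤ k ≤ p.
Pump with i = 2: xy^2z = 0^{p+k} 1^p has p+k occurrences of 0 but only p of 1. Since k ≥ 1 the counts differ, so xy^2z ∉ L.
This contradicts the pumping lemma, so L is not regular.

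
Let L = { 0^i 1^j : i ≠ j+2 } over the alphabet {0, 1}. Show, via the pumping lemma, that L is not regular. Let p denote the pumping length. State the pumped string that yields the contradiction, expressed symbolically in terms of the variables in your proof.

Assume L is regular; let p be its pumping constant.
Choose w = 0^p 1^{p+p!-2}. Since p ≠ (p+p!-2)+2 = p+p!, w ∈ L; and |w| ≥ p.
By the pumping lemma, w = xyz with |xy| ≤ p and y is nonempty.
Because |xy| ≤ p and w begins with p copies of 0, we have y = 0^k with 1 ≤ k ≤ p.
Since 1 ≤ k ≤ p, k divides p!; set t = 1 + p!/k. Then xy^t z has p + (p!/k)·k = p + p! copies of 0. Now the 0-count is p+p! and (1-count)+2 = (p+p!-2)+2 = p+p!, so i ≠ j+2 fails. So xy^t z = 0^{p+p!} 1^{p+p!-2} ∉ L.
This contradicts the pumping lemma, so L is not regular.

0^{p+p!} 1^{p+p!-2}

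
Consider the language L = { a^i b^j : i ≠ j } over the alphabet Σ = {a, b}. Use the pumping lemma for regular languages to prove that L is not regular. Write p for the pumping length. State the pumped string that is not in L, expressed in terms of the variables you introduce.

a^{p+p!} b^{p+p!}

Assume L is regular. Let p be the pumping length given by the pumping lemma.
Choose w = a^p b^{p+p!}. Since p ≠ p+p!, w ∈ L; and |w| ≥ p.
By the pumping lemma, w = xyz with |xy| ≤ p and |y| > 0.
The first p characters of w are a's, so xy (and hence y) consists only of a's. Write y = a^k, 1 ≤ k ≤ p.
Since 1 ≤ k ≤ p, k divides p!; set t = 1 + p!/k. Then xy^t z has p + (p!/k)·k = p + p! copies of a. Now the a-count equals the b-count, so i ≠ j fails. So xy^t z = a^{p+p!} b^{p+p!} ∉ L.
Contradiction. Therefore L is not regular.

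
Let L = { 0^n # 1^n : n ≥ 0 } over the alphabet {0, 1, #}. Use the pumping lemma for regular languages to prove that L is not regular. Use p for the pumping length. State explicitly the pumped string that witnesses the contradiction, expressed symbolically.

0^{p+k} # 1^p

Assume L is regular; let p be its pumping constant.
Take w = 0^p # 1^p ∈ L with |w| = 2p+1 ≥ p.
Write w = xyz as guaranteed by the lemma, with |xy| ≤ p and y is nonempty.
Because |xy| ≤ p and w begins with p copies of 0, we have y = 0^k with 1 ≤ k ≤ p.
Pump with i = 2: xy^2z = 0^{p+k} # 1^p, which would require p+k = p. But k ≥ 1, so xy^2z ∉ L.
This contradicts the pumping lemma, so L is not regular.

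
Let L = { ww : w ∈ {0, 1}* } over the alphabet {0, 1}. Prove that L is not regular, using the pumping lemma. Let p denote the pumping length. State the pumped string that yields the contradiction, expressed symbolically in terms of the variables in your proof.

Assume L is regular; let p be its pumping constant.
Take w = 0^p 1^p 0^p 1^p = uu where u = 0^p1^p; then w ∈ L and |w| = 4p ≥ p.
The pumping lemma gives a decomposition w = xyz where |xy| ≤ p and y is nonempty.
Since the first p symbols of w are all 0's and |xy| ≤ p, y lies entirely in the leading 0-block: y = 0^k for some k with 1 ≤ k ≤ p.
Pump with i = 2: xy^2z = 0^{p+k} 1^p 0^p 1^p, of length 4p+k. Suppose this equals vv. The string starts with 0 and ends with 1, so v does too; thus the boundary between the two copies of v is a 1→0 transition. There is exactly one such transition, at position 2p+k, so |v| = 2p+k and |vv| = 4p+2k ≠ 4p+k since k ≥ 1. So xy^2z ∉ L.
Contradiction. Therefore L is not regular.

0^{p+k} 1^p 0^p 1^p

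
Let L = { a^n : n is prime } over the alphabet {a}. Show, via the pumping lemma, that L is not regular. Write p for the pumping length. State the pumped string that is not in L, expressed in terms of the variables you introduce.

Toward a contradiction, assume L is regular with pumping length p.
Let q be a prime with q ≥ p+2 (infinitely many primes exist), and take w = a^q ∈ L with |w| = q ≥ p.
By the pumping lemma, w = xyz with |xy| ≤ p and |y| > 0.
Then y = a^k for some k with 1 ≤ k ≤ p.
Since 1 ≤ k ≤ p, |xz| = q-k. Pump with i = q+1: |xy^{q+1}z| = (q-k)+(q+1)k = q+qk = q(1+k), which is composite (both factors ≥ 2). So xy^{q+1}z = a^{q(1+k)} ∉ L.
This is a contradiction; hence L is not regular.

a^{q(1+k)}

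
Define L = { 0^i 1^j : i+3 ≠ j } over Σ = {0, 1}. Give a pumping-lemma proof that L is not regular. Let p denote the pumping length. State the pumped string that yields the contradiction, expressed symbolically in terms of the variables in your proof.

0^{p+p!} 1^{p+p!+3}

Toward a contradiction, assume L is regular with pumping length p.
Choose w = 0^p 1^{p+p!+3}. Since p ≠ (p+p!+3)-3 = p+p!, w ∈ L; and |w| ≥ p.
By the pumping lemma, w = xyz with |xy| ≤ p and y is nonempty.
Because |xy| ≤ p and w begins with p copies of 0, we have y = 0^k with 1 ≤ k ≤ p.
Since 1 ≤ k ≤ p, k divides p!; set t = 1 + p!/k. Then xy^t z has p + (p!/k)·k = p + p! copies of 0. Now the 0-count is p+p! and (1-count)-3 = (p+p!+3)-3 = p+p!, so i+3 ≠ j fails. So xy^t z = 0^{p+p!} 1^{p+p!+3} ∉ L.
This is a contradiction; hence L is not regular.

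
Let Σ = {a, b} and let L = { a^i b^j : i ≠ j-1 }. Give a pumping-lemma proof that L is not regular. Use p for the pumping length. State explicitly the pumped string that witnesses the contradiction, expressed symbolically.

Suppose for contradiction that L is regular, and let p be the pumping length.
Choose w = a^p b^{p+p!+1}. Since p ≠ (p+p!+1)-1 = p+p!, w ∈ L; and |w| ≥ p.
By the pumping lemma, w = xyz with |xy| ≤ p and |y| ≥ 1.
The first p characters of w are a's, so xy (and hence y) consists only of a's. Write y = a^k, 1 ≤ k ≤ p.
Since 1 ≤ k ≤ p, k divides p!; set t = 1 + p!/k. Then xy^t z has p + (p!/k)·k = p + p! copies of a. Now the a-count is p+p! and (b-count)-1 = (p+p!+1)-1 = p+p!, so i ≠ j-1 fails. So xy^t z = a^{p+p!} b^{p+p!+1} ∉ L.
This is a contradiction; hence L is not regular.

a^{p+p!} b^{p+p!+1}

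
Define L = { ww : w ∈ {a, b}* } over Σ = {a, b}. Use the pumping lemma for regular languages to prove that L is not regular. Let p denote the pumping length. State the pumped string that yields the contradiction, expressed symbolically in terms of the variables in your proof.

a^{p+k} b^p a^p b^p

Assume L is regular. Let p be the pumping length given by the pumping lemma.
Take w = a^p b^p a^p b^p = uu where u = a^pb^p; then w ∈ L and |w| = 4p ≥ p.
By the pumping lemma, w = xyz with |xy| ≤ p and |y| ≥ 1.
Because |xy| ≤ p and w begins with p copies of a, we have y = a^k with 1 ≤ k ≤ p.
Pump with i = 2: xy^2z = a^{p+k} b^p a^p b^p, of length 4p+k. Suppose this equals vv. The string starts with a and ends with b, so v does too; thus the boundary between the two copies of v is a b→a transition. There is exactly one such transition, at position 2p+k, so |v| = 2p+k and |vv| = 4p+2k ≠ 4p+k since k ≥ 1. So xy^2z ∉ L.
This is a contradiction; hence L is not regular.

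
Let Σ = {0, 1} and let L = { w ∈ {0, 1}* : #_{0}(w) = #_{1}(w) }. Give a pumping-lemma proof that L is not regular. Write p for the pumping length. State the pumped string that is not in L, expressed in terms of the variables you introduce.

Assume L is regular; let p be its pumping constant.
Choose w = 0^p 1^p ∈ L with |w| = 2p ≥ p.
By the pumping lemma, w = xyz with |xy| ≤ p and |y| > 0.
Since the first p symbols of w are all 0's and |xy| ≤ p, y lies entirely in the leading 0-block: y = 0^k for some k with 1 ≤ k ≤ p.
Pump with i = 2: xy^2z = 0^{p+k} 1^p has p+k occurrences of 0 but only p of 1. Since k ≥ 1 the counts differ, so xy^2z ∉ L.
This is a contradiction; hence L is not regular.

0^{p+k} 1^p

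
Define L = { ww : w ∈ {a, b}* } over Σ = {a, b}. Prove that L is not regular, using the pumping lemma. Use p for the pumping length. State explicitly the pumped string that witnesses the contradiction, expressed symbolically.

Suppose for contradiction that L is regular, and let p be the pumping length.
Take w = a^p b^p a^p b^p = uu where u = a^pb^p; then w ∈ L and |w| = 4p ≥ p.
The pumping lemma gives a decomposition w = xyz where |xy| ≤ p and y is nonempty.
Since the first p symbols of w are all a's and |xy| ≤ p, y lies entirely in the leading a-block: y = a^k for some k with 1 ≤ k ≤ p.
Pump with i = 2: xy^2z = a^{p+k} b^p a^p b^p, of length 4p+k. Suppose this equals vv. The string starts with a and ends with b, so v does too; thus the boundary between the two copies of v is a b→a transition. There is exactly one such transition, at position 2p+k, so |v| = 2p+k and |vv| = 4p+2k ≠ 4p+k since k ≥ 1. So xy^2z ∉ L.
Contradiction. Therefore L is not regular.

a^{p+k} b^p a^p b^p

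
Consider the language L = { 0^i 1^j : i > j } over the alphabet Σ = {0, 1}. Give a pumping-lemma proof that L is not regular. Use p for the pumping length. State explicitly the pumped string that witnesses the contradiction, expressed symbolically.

Toward a contradiction, assume L is regular with pumping length p.
Choose w = 0^{p+1} 1^p ∈ L, with |w| = 2p+1 ≥ p.
By the pumping lemma, w = xyz with |xy| ≤ p and |y| > 0.
Because |xy| ≤ p and w begins with p copies of 0, we have y = 0^k with 1 ≤ k ≤ p.
Consider xy^0z = xz = 0^{p+1-k} 1^p. Since k ≥ 1, the 0-count p+1-k is at most p, so i > j fails; thus xz ∉ L.
This is a contradiction; hence L is not regular.

0^{p+1-k} 1^p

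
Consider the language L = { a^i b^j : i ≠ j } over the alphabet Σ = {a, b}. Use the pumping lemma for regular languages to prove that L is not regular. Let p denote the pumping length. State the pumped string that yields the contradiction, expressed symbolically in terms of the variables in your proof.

a^{p+p!} b^{p+p!}

Assume L is regular; let p be its pumping constant.
Choose w = a^p b^{p+p!}. Since p ≠ p+p!, w ∈ L; and |w| ≥ p.
The pumping lemma gives a decomposition w = xyz where |xy| ≤ p and |y| > 0.
Because |xy| ≤ p and w begins with p copies of a, we have y = a^k with 1 ≤ k ≤ p.
Since 1 ≤ k ≤ p, k divides p!; set t = 1 + p!/k. Then xy^t z has p + (p!/k)·k = p + p! copies of a. Now the a-count equals the b-count, so i ≠ j fails. So xy^t z = a^{p+p!} b^{p+p!} ∉ L.
Contradiction. Therefore L is not regular.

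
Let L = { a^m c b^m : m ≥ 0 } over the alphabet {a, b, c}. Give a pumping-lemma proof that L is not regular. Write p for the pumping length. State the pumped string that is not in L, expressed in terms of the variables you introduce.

a^{p+k} c b^p

Assume L is regular. Let p be the pumping length given by the pumping lemma.
Take w = a^p c b^p ∈ L with |w| = 2p+1 ≥ p.
The pumping lemma gives a decomposition w = xyz where |xy| ≤ p and y is nonempty.
The first p characters of w are a's, so xy (and hence y) consists only of a's. Write y = a^k, 1 ≤ k ≤ p.
Pump with i = 2: xy^2z = a^{p+k} c b^p, which would require p+k = p. But k ≥ 1, so xy^2z ∉ L.
This contradicts the pumping lemma, so L is not regular.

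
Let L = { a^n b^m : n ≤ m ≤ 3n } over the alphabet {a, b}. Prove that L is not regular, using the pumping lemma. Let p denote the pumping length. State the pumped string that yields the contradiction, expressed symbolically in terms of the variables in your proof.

Toward a contradiction, assume L is regular with pumping length p.
Take w = a^p b^p ∈ L (since p ≤ p ≤ 3p), with |w| = 2p ≥ p.
Write w = xyz as guaranteed by the lemma, with |xy| ≤ p and |y| ≥ 1.
The first p characters of w are a's, so xy (and hence y) consists only of a's. Write y = a^k, 1 ≤ k ≤ p.
Pump with i = 2: xy^2z = a^{p+k} b^p. Now n = p+k > p = m, so the condition n ≤ m fails. Thus xy^2z ∉ L.
Contradiction. Therefore L is not regular.

a^{p+k} b^p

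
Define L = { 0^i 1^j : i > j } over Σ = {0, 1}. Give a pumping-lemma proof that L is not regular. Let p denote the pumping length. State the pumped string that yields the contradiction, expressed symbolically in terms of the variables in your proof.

Assume L is regular. Let p be the pumping length given by the pumping lemma.
Choose w = 0^{p+1} 1^p ∈ L, with |w| = 2p+1 ≥ p.
Write w = xyz as guaranteed by the lemma, with |xy| ≤ p and |y| ≥ 1.
Because |xy| ≤ p and w begins with p copies of 0, we have y = 0^k with 1 ≤ k ≤ p.
Consider xy^0z = xz = 0^{p+1-k} 1^p. Since k ≥ 1, the 0-count p+1-k is at most p, so i > j fails; thus xz ∉ L.
Contradiction. Therefore L is not regular.

0^{p+1-k} 1^p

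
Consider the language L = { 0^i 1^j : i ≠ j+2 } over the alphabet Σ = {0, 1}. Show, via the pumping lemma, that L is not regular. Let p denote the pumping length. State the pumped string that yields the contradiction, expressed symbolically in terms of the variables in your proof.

0^{p+p!} 1^{p+p!-2}

Suppose for contradiction that L is regular, and let p be the pumping length.
Choose w = 0^p 1^{p+p!-2}. Since p ≠ (p+p!-2)+2 = p+p!, w ∈ L; and |w| ≥ p.
Write w = xyz as guaranteed by the lemma, with |xy| ≤ p and |y| > 0.
The first p characters of w are 0's, so xy (and hence y) consists only of 0's. Write y = 0^k, 1 ≤ k ≤ p.
Since 1 ≤ k ≤ p, k divides p!; set t = 1 + p!/k. Then xy^t z has p + (p!/k)·k = p + p! copies of 0. Now the 0-count is p+p! and (1-count)+2 = (p+p!-2)+2 = p+p!, so i ≠ j+2 fails. So xy^t z = 0^{p+p!} 1^{p+p!-2} ∉ L.
This is a contradiction; hence L is not regular.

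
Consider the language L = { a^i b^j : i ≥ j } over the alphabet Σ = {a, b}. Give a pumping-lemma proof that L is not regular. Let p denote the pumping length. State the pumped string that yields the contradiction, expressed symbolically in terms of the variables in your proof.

a^{p-k} b^p

Suppose for contradiction that L is regular, and let p be the pumping length.
Choose w = a^p b^p ∈ L, with |w| = 2p ≥ p.
The pumping lemma gives a decomposition w = xyz where |xy| ≤ p and |y| ≥ 1.
The first p characters of w are a's, so xy (and hence y) consists only of a's. Write y = a^k, 1 ≤ k ≤ p.
Consider xy^0z = xz = a^{p-k} b^p. Since k ≥ 1, the a-count p-k is less than p, so i ≥ j fails; thus xz ∉ L.
This contradicts the pumping lemma, so L is not regular.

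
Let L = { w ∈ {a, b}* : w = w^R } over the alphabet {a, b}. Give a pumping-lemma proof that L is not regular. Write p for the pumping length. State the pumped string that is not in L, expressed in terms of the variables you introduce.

a^{p+k} b a^p

Toward a contradiction, assume L is regular with pumping length p.
Take w = a^p b a^p, a palindrome of length 2p+1 ≥ p.
By the pumping lemma, w = xyz with |xy| ≤ p and y is nonempty.
The first p characters of w are a's, so xy (and hence y) consists only of a's. Write y = a^k, 1 ≤ k ≤ p.
Pump with i = 2: xy^2z = a^{p+k} b a^p. Its reverse is a^p b a^{p+k}, which differs from xy^2z since k ≥ 1. So xy^2z is not a palindrome and xy^2z ∉ L.
This contradicts the pumping lemma, so L is not regular.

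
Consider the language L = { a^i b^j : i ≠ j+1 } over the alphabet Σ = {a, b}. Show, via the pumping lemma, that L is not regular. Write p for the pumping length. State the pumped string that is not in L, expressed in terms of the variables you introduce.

a^{p+p!} b^{p+p!-1}

Suppose for contradiction that L is regular, and let p be the pumping length.
Choose w = a^p b^{p+p!-1}. Since p ≠ (p+p!-1)+1 = p+p!, w ∈ L; and |w| ≥ p.
By the pumping lemma, w = xyz with |xy| ≤ p and |y| > 0.
Since the first p symbols of w are all a's and |xy| ≤ p, y lies entirely in the leading a-block: y = a^k for some k with 1 ≤ k ≤ p.
Since 1 ≤ k ≤ p, k divides p!; set t = 1 + p!/k. Then xy^t z has p + (p!/k)·k = p + p! copies of a. Now the a-count is p+p! and (b-count)+1 = (p+p!-1)+1 = p+p!, so i ≠ j+1 fails. So xy^t z = a^{p+p!} b^{p+p!-1} ∉ L.
Contradiction. Therefore L is not regular.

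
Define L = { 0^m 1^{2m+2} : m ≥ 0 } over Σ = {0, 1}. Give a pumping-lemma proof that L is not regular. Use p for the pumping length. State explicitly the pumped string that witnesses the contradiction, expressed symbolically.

0^{p+k} 1^{2p+2}

Toward a contradiction, assume L is regular with pumping length p.
Take w = 0^p 1^{2p+2}. Then w ∈ L and |w| = 3p+2 ≥ p.
By the pumping lemma, w = xyz with |xy| ≤ p and |y| > 0.
The first p characters of w are 0's, so xy (and hence y) consists only of 0's. Write y = 0^k, 1 ≤ k ≤ p.
Pump with i = 2: xy^2z = 0^{p+k} 1^{2p+2}. For this to lie in L we would need 2p+2 = 2(p+k)+2, which forces k = 0. But k ≥ 1, so xy^2z ∉ L.
This contradicts the pumping lemma, so L is not regular.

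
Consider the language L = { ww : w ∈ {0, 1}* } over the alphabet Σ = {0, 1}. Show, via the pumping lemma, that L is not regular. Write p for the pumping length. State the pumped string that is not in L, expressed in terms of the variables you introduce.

Assume L is regular. Let p be the pumping length given by the pumping lemma.
Take w = 0^p 1^p 0^p 1^p = uu where u = 0^p1^p; then w ∈ L and |w| = 4p ≥ p.
The pumping lemma gives a decomposition w = xyz where |xy| ≤ p and y is nonempty.
Since the first p symbols of w are all 0's and |xy| ≤ p, y lies entirely in the leading 0-block: y = 0^k for some k with 1 ≤ k ≤ p.
Pump with i = 2: xy^2z = 0^{p+k} 1^p 0^p 1^p, of length 4p+k. Suppose this equals vv. The string starts with 0 and ends with 1, so v does too; thus the boundary between the two copies of v is a 1→0 transition. There is exactly one such transition, at position 2p+k, so |v| = 2p+k and |vv| = 4p+2k ≠ 4p+k since k ≥ 1. So xy^2z ∉ L.
This contradicts the pumping lemma, so L is not regular.

0^{p+k} 1^p 0^p 1^p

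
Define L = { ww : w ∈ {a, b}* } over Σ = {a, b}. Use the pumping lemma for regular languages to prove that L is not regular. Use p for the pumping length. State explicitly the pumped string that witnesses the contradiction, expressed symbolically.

a^{p+k} b^p a^p b^p

Assume L is regular; let p be its pumping constant.
Take w = a^p b^p a^p b^p = uu where u = a^pb^p; then w ∈ L and |w| = 4p ≥ p.
By the pumping lemma, w = xyz with |xy| ≤ p and y is nonempty.
Because |xy| ≤ p and w begins with p copies of a, we have y = a^k with 1 ≤ k ≤ p.
Pump with i = 2: xy^2z = a^{p+k} b^p a^p b^p, of length 4p+k. Suppose this equals vv. The string starts with a and ends with b, so v does too; thus the boundary between the two copies of v is a b→a transition. There is exactly one such transition, at position 2p+k, so |v| = 2p+k and |vv| = 4p+2k ≠ 4p+k since k ≥ 1. So xy^2z ∉ L.
Contradiction. Therefore L is not regular.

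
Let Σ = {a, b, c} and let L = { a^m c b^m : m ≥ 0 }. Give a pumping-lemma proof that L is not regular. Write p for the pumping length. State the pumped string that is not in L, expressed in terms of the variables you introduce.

a^{p+k} c b^p

Suppose for contradiction that L is regular, and let p be the pumping length.
Take w = a^p c b^p ∈ L with |w| = 2p+1 ≥ p.
By the pumping lemma, w = xyz with |xy| ≤ p and |y| ≥ 1.
The first p characters of w are a's, so xy (and hence y) consists only of a's. Write y = a^k, 1 ≤ k ≤ p.
Pump with i = 2: xy^2z = a^{p+k} c b^p, which would require p+k = p. But k ≥ 1, so xy^2z ∉ L.
This contradicts the pumping lemma, so L is not regular.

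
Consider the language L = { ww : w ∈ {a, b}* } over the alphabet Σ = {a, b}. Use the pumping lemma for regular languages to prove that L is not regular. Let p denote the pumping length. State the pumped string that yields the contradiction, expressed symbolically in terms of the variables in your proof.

a^{p+k} b^p a^p b^p

Assume L is regular; let p be its pumping constant.
Take w = a^p b^p a^p b^p = uu where u = a^pb^p; then w ∈ L and |w| = 4p ≥ p.
By the pumping lemma, w = xyz with |xy| ≤ p and y is nonempty.
Since the first p symbols of w are all a's and |xy| ≤ p, y lies entirely in the leading a-block: y = a^k for some k with 1 ≤ k ≤ p.
Pump with i = 2: xy^2z = a^{p+k} b^p a^p b^p, of length 4p+k. Suppose this equals vv. The string starts with a and ends with b, so v does too; thus the boundary between the two copies of v is a b→a transition. There is exactly one such transition, at position 2p+k, so |v| = 2p+k and |vv| = 4p+2k ≠ 4p+k since k ≥ 1. So xy^2z ∉ L.
This contradicts the pumping lemma, so L is not regular.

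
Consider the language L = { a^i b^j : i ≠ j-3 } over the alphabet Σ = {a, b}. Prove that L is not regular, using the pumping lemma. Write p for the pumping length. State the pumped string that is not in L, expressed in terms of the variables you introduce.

Toward a contradiction, assume L is regular with pumping length p.
Choose w = a^p b^{p+p!+3}. Since p ≠ (p+p!+3)-3 = p+p!, w ∈ L; and |w| ≥ p.
Write w = xyz as guaranteed by the lemma, with |xy| ≤ p and |y| > 0.
Because |xy| ≤ p and w begins with p copies of a, we have y = a^k with 1 ≤ k ≤ p.
Since 1 ≤ k ≤ p, k divides p!; set t = 1 + p!/k. Then xy^t z has p + (p!/k)·k = p + p! copies of a. Now the a-count is p+p! and (b-count)-3 = (p+p!+3)-3 = p+p!, so i ≠ j-3 fails. So xy^t z = a^{p+p!} b^{p+p!+3} ∉ L.
Contradiction. Therefore L is not regular.

a^{p+p!} b^{p+p!+3}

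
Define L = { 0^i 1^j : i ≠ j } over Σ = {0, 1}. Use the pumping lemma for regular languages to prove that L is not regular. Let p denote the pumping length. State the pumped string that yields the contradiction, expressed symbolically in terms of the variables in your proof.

0^{p+p!} 1^{p+p!}

Assume L is regular. Let p be the pumping length given by the pumping lemma.
Choose w = 0^p 1^{p+p!}. Since p ≠ p+p!, w ∈ L; and |w| ≥ p.
Write w = xyz as guaranteed by the lemma, with |xy| ≤ p and y is nonempty.
The first p characters of w are 0's, so xy (and hence y) consists only of 0's. Write y = 0^k, 1 ≤ k ≤ p.
Since 1 ≤ k ≤ p, k divides p!; set t = 1 + p!/k. Then xy^t z has p + (p!/k)·k = p + p! copies of 0. Now the 0-count equals the 1-count, so i ≠ j fails. So xy^t z = 0^{p+p!} 1^{p+p!} ∉ L.
This is a contradiction; hence L is not regular.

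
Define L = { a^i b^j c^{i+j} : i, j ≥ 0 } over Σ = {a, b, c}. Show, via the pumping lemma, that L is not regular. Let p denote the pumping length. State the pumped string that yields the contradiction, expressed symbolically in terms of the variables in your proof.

a^{p+k} b^p c^{2p}

Toward a contradiction, assume L is regular with pumping length p.
Take w = a^p b^p c^{2p} ∈ L (with i=j=p, i+j=2p), |w| = 4p ≥ p.
Write w = xyz as guaranteed by the lemma, with |xy| ≤ p and |y| > 0.
The first p characters of w are a's, so xy (and hence y) consists only of a's. Write y = a^k, 1 ≤ k ≤ p.
Consider xy^2z = a^{p+k} b^p c^{2p}. Now the a- and b-counts sum to 2p+k, but the c-count is 2p ≠ 2p+k. So xy^2z ∉ L.
This contradicts the pumping lemma, so L is not regular.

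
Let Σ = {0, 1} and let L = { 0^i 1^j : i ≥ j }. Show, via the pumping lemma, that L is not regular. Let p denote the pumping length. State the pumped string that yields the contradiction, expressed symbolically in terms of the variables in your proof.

0^{p-k} 1^p

Assume L is regular. Let p be the pumping length given by the pumping lemma.
Choose w = 0^p 1^p ∈ L, with |w| = 2p ≥ p.
Write w = xyz as guaranteed by the lemma, with |xy| ≤ p and |y| ≥ 1.
Since the first p symbols of w are all 0's and |xy| ≤ p, y lies entirely in the leading 0-block: y = 0^k for some k with 1 ≤ k ≤ p.
Consider xy^0z = xz = 0^{p-k} 1^p. Since k ≥ 1, the 0-count p-k is less than p, so i ≥ j fails; thus xz ∉ L.
Contradiction. Therefore L is not regular.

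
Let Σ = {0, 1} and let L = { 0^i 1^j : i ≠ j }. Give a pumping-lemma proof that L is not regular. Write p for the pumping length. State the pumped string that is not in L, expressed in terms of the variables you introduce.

0^{p+p!} 1^{p+p!}

Suppose for contradiction that L is regular, and let p be the pumping length.
Choose w = 0^p 1^{p+p!}. Since p ≠ p+p!, w ∈ L; and |w| ≥ p.
Write w = xyz as guaranteed by the lemma, with |xy| ≤ p and |y| ≥ 1.
Because |xy| ≤ p and w begins with p copies of 0, we have y = 0^k with 1 ≤ k ≤ p.
Since 1 ≤ k ≤ p, k divides p!; set t = 1 + p!/k. Then xy^t z has p + (p!/k)·k = p + p! copies of 0. Now the 0-count equals the 1-count, so i ≠ j fails. So xy^t z = 0^{p+p!} 1^{p+p!} ∉ L.
Contradiction. Therefore L is not regular.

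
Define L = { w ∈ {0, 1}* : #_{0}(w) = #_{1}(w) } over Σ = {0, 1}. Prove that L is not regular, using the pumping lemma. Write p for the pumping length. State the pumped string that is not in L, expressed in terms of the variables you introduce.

Assume L is regular; let p be its pumping constant.
Choose w = 0^p 1^p ∈ L with |w| = 2p ≥ p.
The pumping lemma gives a decomposition w = xyz where |xy| ≤ p and y is nonempty.
Since the first p symbols of w are all 0's and |xy| ≤ p, y lies entirely in the leading 0-block: y = 0^k for some k with 1 ≤ k ≤ p.
Pump with i = 2: xy^2z = 0^{p+k} 1^p has p+k occurrences of 0 but only p of 1. Since k ≥ 1 the counts differ, so xy^2z ∉ L.
This contradicts the pumping lemma, so L is not regular.

0^{p+k} 1^p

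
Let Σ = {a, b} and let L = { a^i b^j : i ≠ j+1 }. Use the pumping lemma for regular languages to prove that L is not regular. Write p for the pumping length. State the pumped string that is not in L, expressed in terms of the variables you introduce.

a^{p+p!} b^{p+p!-1}

Assume L is regular; let p be its pumping constant.
Choose w = a^p b^{p+p!-1}. Since p ≠ (p+p!-1)+1 = p+p!, w ∈ L; and |w| ≥ p.
Write w = xyz as guaranteed by the lemma, with |xy| ≤ p and |y| ≥ 1.
Because |xy| ≤ p and w begins with p copies of a, we have y = a^k with 1 ≤ k ≤ p.
Since 1 ≤ k ≤ p, k divides p!; set t = 1 + p!/k. Then xy^t z has p + (p!/k)·k = p + p! copies of a. Now the a-count is p+p! and (b-count)+1 = (p+p!-1)+1 = p+p!, so i ≠ j+1 fails. So xy^t z = a^{p+p!} b^{p+p!-1} ∉ L.
This is a contradiction; hence L is not regular.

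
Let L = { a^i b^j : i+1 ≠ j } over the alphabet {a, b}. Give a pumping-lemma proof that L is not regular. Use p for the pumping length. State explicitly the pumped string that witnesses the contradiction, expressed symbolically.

a^{p+p!} b^{p+p!+1}

Suppose for contradiction that L is regular, and let p be the pumping length.
Choose w = a^p b^{p+p!+1}. Since p ≠ (p+p!+1)-1 = p+p!, w ∈ L; and |w| ≥ p.
Write w = xyz as guaranteed by the lemma, with |xy| ≤ p and |y| ≥ 1.
Because |xy| ≤ p and w begins with p copies of a, we have y = a^k with 1 ≤ k ≤ p.
Since 1 ≤ k ≤ p, k divides p!; set t = 1 + p!/k. Then xy^t z has p + (p!/k)·k = p + p! copies of a. Now the a-count is p+p! and (b-count)-1 = (p+p!+1)-1 = p+p!, so i+1 ≠ j fails. So xy^t z = a^{p+p!} b^{p+p!+1} ∉ L.
This is a contradiction; hence L is not regular.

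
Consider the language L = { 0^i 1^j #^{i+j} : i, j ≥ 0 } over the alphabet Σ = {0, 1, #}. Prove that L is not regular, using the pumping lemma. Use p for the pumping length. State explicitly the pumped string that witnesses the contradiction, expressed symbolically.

Assume L is regular; let p be its pumping constant.
Take w = 0^p 1^p #^{2p} ∈ L (with i=j=p, i+j=2p), |w| = 4p ≥ p.
Write w = xyz as guaranteed by the lemma, with |xy| ≤ p and y is nonempty.
The first p characters of w are 0's, so xy (and hence y) consists only of 0's. Write y = 0^k, 1 ≤ k ≤ p.
Consider xy^2z = 0^{p+k} 1^p #^{2p}. Now the 0- and 1-counts sum to 2p+k, but the #-count is 2p ≠ 2p+k. So xy^2z ∉ L.
This contradicts the pumping lemma, so L is not regular.

0^{p+k} 1^p #^{2p}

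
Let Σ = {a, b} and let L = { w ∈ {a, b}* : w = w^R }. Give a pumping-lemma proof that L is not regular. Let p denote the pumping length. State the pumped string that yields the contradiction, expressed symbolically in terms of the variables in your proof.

a^{p+k} b a^p

Toward a contradiction, assume L is regular with pumping length p.
Take w = a^p b a^p, a palindrome of length 2p+1 ≥ p.
The pumping lemma gives a decomposition w = xyz where |xy| ≤ p and |y| > 0.
Because |xy| ≤ p and w begins with p copies of a, we have y = a^k with 1 ≤ k ≤ p.
Pump with i = 2: xy^2z = a^{p+k} b a^p. Its reverse is a^p b a^{p+k}, which differs from xy^2z since k ≥ 1. So xy^2z is not a palindrome and xy^2z ∉ L.
Contradiction. Therefore L is not regular.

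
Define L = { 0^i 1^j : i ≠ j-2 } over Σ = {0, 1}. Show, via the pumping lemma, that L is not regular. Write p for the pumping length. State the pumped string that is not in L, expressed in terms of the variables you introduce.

Assume L is regular; let p be its pumping constant.
Choose w = 0^p 1^{p+p!+2}. Since p ≠ (p+p!+2)-2 = p+p!, w ∈ L; and |w| ≥ p.
Write w = xyz as guaranteed by the lemma, with |xy| ≤ p and y is nonempty.
The first p characters of w are 0's, so xy (and hence y) consists only of 0's. Write y = 0^k, 1 ≤ k ≤ p.
Since 1 ≤ k ≤ p, k divides p!; set t = 1 + p!/k. Then xy^t z has p + (p!/k)·k = p + p! copies of 0. Now the 0-count is p+p! and (1-count)-2 = (p+p!+2)-2 = p+p!, so i ≠ j-2 fails. So xy^t z = 0^{p+p!} 1^{p+p!+2} ∉ L.
This is a contradiction; hence L is not regular.

0^{p+p!} 1^{p+p!+2}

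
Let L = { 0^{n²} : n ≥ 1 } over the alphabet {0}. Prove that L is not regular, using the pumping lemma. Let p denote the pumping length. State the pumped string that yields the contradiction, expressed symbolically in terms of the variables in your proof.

0^{p²+k}

Assume L is regular. Let p be the pumping length given by the pumping lemma.
Take w = 0^{p²} ∈ L with |w| = p² ≥ p.
The pumping lemma gives a decomposition w = xyz where |xy| ≤ p and y is nonempty.
Then y = 0^k for some k with 1 ≤ k ≤ p.
Pump with i = 2: xy^2z = 0^{p²+k}. Since 1 ≤ k ≤ p, p² < p²+k ≤ p²+p < (p+1)², so p²+k lies strictly between consecutive squares and is not a perfect square. So xy^2z ∉ L.
Contradiction. Therefore L is not regular.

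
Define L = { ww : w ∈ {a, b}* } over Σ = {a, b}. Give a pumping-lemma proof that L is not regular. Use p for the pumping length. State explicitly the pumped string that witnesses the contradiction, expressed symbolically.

a^{p+k} b^p a^p b^p

Assume L is regular; let p be its pumping constant.
Take w = a^p b^p a^p b^p = uu where u = a^pb^p; then w ∈ L and |w| = 4p ≥ p.
Write w = xyz as guaranteed by the lemma, with |xy| ≤ p and |y| > 0.
Because |xy| ≤ p and w begins with p copies of a, we have y = a^k with 1 ≤ k ≤ p.
Pump with i = 2: xy^2z = a^{p+k} b^p a^p b^p, of length 4p+k. Suppose this equals vv. The string starts with a and ends with b, so v does too; thus the boundary between the two copies of v is a b→a transition. There is exactly one such transition, at position 2p+k, so |v| = 2p+k and |vv| = 4p+2k ≠ 4p+k since k ≥ 1. So xy^2z ∉ L.
This contradicts the pumping lemma, so L is not regular.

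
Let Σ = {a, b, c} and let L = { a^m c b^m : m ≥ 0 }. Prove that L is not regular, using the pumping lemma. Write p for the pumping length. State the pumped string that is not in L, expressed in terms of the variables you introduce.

a^{p+k} c b^p

Suppose for contradiction that L is regular, and let p be the pumping length.
Take w = a^p c b^p ∈ L with |w| = 2p+1 ≥ p.
The pumping lemma gives a decomposition w = xyz where |xy| ≤ p and |y| ≥ 1.
The first p characters of w are a's, so xy (and hence y) consists only of a's. Write y = a^k, 1 ≤ k ≤ p.
Pump with i = 2: xy^2z = a^{p+k} c b^p, which would require p+k = p. But k ≥ 1, so xy^2z ∉ L.
This is a contradiction; hence L is not regular.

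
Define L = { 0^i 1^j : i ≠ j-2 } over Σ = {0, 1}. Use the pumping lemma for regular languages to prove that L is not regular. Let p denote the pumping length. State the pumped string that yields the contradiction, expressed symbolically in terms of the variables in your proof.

0^{p+p!} 1^{p+p!+2}

Assume L is regular. Let p be the pumping length given by the pumping lemma.
Choose w = 0^p 1^{p+p!+2}. Since p ≠ (p+p!+2)-2 = p+p!, w ∈ L; and |w| ≥ p.
The pumping lemma gives a decomposition w = xyz where |xy| ≤ p and |y| > 0.
Because |xy| ≤ p and w begins with p copies of 0, we have y = 0^k with 1 ≤ k ≤ p.
Since 1 ≤ k ≤ p, k divides p!; set t = 1 + p!/k. Then xy^t z has p + (p!/k)·k = p + p! copies of 0. Now the 0-count is p+p! and (1-count)-2 = (p+p!+2)-2 = p+p!, so i ≠ j-2 fails. So xy^t z = 0^{p+p!} 1^{p+p!+2} ∉ L.
Contradiction. Therefore L is not regular.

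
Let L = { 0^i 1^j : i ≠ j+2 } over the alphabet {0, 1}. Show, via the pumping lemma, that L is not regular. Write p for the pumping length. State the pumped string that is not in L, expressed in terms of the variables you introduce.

Assume L is regular; let p be its pumping constant.
Choose w = 0^p 1^{p+p!-2}. Since p ≠ (p+p!-2)+2 = p+p!, w ∈ L; and |w| ≥ p.
By the pumping lemma, w = xyz with |xy| ≤ p and |y| > 0.
The first p characters of w are 0's, so xy (and hence y) consists only of 0's. Write y = 0^k, 1 ≤ k ≤ p.
Since 1 ≤ k ≤ p, k divides p!; set t = 1 + p!/k. Then xy^t z has p + (p!/k)·k = p + p! copies of 0. Now the 0-count is p+p! and (1-count)+2 = (p+p!-2)+2 = p+p!, so i ≠ j+2 fails. So xy^t z = 0^{p+p!} 1^{p+p!-2} ∉ L.
This is a contradiction; hence L is not regular.

0^{p+p!} 1^{p+p!-2}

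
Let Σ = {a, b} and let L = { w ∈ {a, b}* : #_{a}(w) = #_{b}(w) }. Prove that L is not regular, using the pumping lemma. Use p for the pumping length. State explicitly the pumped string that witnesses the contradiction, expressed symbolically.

Toward a contradiction, assume L is regular with pumping length p.
Choose w = a^p b^p ∈ L with |w| = 2p ≥ p.
Write w = xyz as guaranteed by the lemma, with |xy| ≤ p and |y| > 0.
Since the first p symbols of w are all a's and |xy| ≤ p, y lies entirely in the leading a-block: y = a^k for some k with 1 ≤ k ≤ p.
Pump with i = 2: xy^2z = a^{p+k} b^p has p+k occurrences of a but only p of b. Since k ≥ 1 the counts differ, so xy^2z ∉ L.
This contradicts the pumping lemma, so L is not regular.

a^{p+k} b^p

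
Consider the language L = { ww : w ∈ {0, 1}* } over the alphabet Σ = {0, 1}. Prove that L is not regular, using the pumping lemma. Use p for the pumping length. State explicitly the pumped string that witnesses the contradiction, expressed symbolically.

0^{p+k} 1^p 0^p 1^p

Suppose for contradiction that L is regular, and let p be the pumping length.
Take w = 0^p 1^p 0^p 1^p = uu where u = 0^p1^p; then w ∈ L and |w| = 4p ≥ p.
The pumping lemma gives a decomposition w = xyz where |xy| ≤ p and |y| ≥ 1.
Because |xy| ≤ p and w begins with p copies of 0, we have y = 0^k with 1 ≤ k ≤ p.
Pump with i = 2: xy^2z = 0^{p+k} 1^p 0^p 1^p, of length 4p+k. Suppose this equals vv. The string starts with 0 and ends with 1, so v does too; thus the boundary between the two copies of v is a 1→0 transition. There is exactly one such transition, at position 2p+k, so |v| = 2p+k and |vv| = 4p+2k ≠ 4p+k since k ≥ 1. So xy^2z ∉ L.
This is a contradiction; hence L is not regular.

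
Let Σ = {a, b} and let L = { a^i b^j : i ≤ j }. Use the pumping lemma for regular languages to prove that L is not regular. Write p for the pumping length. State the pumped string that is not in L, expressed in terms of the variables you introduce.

a^{p+k} b^p

Assume L is regular. Let p be the pumping length given by the pumping lemma.
Choose w = a^p b^p ∈ L, with |w| = 2p ≥ p.
Write w = xyz as guaranteed by the lemma, with |xy| ≤ p and y is nonempty.
Since the first p symbols of w are all a's and |xy| ≤ p, y lies entirely in the leading a-block: y = a^k for some k with 1 ≤ k ≤ p.
Consider xy^2z = a^{p+k} b^p. Since k ≥ 1, the a-count p+k exceeds the b-count p, so i ≤ j fails; thus xy^2z ∉ L.
This is a contradiction; hence L is not regular.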